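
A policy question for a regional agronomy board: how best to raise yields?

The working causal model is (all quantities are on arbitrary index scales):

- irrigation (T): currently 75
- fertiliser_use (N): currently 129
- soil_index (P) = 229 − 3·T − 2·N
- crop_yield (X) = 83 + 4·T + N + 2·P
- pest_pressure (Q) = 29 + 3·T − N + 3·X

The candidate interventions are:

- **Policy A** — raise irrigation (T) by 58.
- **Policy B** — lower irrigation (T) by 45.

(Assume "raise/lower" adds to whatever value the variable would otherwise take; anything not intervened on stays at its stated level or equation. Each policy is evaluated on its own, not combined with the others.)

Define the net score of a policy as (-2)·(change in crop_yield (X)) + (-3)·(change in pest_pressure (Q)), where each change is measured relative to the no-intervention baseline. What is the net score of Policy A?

754

Baseline:
  T = 75
  N = 129
  P = 229 − 3·75 − 2·129 = -254
  X = 83 + 4·75 + 129 + 2·(-254) = 4
  Q = 29 + 3·75 − 129 + 3·4 = 137
Policy A (T + 58):
  T = 75 + 58 = 133
  N = 129
  P = 229 − 3·133 − 2·129 = -428
  X = 83 + 4·133 + 129 + 2·(-428) = -112
  Q = 29 + 3·133 − 129 + 3·(-112) = -37
ΔX = -112 − 4 = -116; ΔQ = -37 − 137 = -174
Score = (-2)·(-116) + (-3)·(-174) = 754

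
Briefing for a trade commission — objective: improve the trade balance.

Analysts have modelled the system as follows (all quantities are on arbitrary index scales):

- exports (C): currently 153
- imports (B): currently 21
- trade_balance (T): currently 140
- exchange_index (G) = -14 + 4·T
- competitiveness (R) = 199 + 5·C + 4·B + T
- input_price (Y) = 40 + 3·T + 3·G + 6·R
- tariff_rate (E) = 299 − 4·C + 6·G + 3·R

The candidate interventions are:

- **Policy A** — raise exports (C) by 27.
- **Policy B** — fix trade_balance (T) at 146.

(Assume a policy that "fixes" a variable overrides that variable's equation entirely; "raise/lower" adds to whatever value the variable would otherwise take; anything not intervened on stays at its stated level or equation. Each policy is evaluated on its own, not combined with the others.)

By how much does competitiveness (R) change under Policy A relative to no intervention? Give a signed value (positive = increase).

Baseline:
  C = 153
  B = 21
  T = 140
  R = 199 + 5·153 + 4·21 + 140 = 1188
Policy A (C + 27):
  C = 153 + 27 = 180
  B = 21
  T = 140
  R = 199 + 5·180 + 4·21 + 140 = 1323
Change in R: 1323 − 1188 = 135

135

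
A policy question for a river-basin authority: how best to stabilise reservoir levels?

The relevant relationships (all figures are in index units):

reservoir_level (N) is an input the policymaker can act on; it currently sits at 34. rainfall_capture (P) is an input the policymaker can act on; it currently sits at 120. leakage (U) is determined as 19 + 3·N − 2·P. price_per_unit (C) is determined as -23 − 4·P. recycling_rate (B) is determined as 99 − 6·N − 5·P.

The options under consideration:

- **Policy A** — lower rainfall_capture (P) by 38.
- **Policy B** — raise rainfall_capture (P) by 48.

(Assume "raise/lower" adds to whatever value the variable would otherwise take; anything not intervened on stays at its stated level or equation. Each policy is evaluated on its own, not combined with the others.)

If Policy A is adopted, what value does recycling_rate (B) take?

-515

Policy A (P − 38):
  N = 34
  P = 120 − 38 = 82
  B = 99 − 6·34 − 5·82 = -515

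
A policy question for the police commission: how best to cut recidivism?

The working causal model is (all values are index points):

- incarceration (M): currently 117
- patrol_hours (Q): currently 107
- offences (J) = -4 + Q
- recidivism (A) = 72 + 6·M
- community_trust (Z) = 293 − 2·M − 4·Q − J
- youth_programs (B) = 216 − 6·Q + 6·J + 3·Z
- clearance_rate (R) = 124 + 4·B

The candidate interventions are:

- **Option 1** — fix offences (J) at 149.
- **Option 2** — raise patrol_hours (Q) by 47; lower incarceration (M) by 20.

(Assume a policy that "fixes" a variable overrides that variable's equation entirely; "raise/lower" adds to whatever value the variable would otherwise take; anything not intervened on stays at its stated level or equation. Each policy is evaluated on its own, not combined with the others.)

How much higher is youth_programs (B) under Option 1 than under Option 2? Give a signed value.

723

Option 1 (J := 149):
  M = 117
  Q = 107
  J = 149
  Z = 293 − 2·117 − 4·107 − 149 = -518
  B = 216 − 6·107 + 6·149 + 3·(-518) = -1086
Option 2 (Q + 47, M − 20):
  M = 117 − 20 = 97
  Q = 107 + 47 = 154
  J = -4 + 154 = 150
  Z = 293 − 2·97 − 4·154 − 150 = -667
  B = 216 − 6·154 + 6·150 + 3·(-667) = -1809
B: -1086 − (-1809) = 723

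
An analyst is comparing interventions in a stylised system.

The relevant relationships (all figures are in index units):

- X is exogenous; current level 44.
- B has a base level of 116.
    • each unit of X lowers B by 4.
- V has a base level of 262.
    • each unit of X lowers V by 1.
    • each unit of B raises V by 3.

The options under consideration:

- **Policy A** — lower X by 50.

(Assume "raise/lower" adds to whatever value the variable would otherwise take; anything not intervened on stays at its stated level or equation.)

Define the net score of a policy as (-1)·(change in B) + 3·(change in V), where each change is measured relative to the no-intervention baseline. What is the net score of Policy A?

Baseline:
  X = 44
  B = 116 − 4·44 = -60
  V = 262 − 44 + 3·(-60) = 38
Policy A (X − 50):
  X = 44 − 50 = -6
  B = 116 − 4·(-6) = 140
  V = 262 − (-6) + 3·140 = 688
ΔB = 140 − (-60) = 200; ΔV = 688 − 38 = 650
Score = (-1)·200 + 3·650 = 1750

1750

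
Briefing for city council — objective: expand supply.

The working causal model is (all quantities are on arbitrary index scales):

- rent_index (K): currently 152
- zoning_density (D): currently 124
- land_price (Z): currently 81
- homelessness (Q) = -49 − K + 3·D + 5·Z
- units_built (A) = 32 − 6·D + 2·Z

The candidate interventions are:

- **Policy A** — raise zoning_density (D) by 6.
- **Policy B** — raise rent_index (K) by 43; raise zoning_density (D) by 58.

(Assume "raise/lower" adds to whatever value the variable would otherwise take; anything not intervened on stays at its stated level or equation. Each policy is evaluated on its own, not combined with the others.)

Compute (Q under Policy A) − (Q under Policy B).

Policy A (D + 6):
  K = 152
  D = 124 + 6 = 130
  Z = 81
  Q = -49 − 152 + 3·130 + 5·81 = 594
Policy B (K + 43, D + 58):
  K = 152 + 43 = 195
  D = 124 + 58 = 182
  Z = 81
  Q = -49 − 195 + 3·182 + 5·81 = 707
Q: 594 − 707 = -113

-113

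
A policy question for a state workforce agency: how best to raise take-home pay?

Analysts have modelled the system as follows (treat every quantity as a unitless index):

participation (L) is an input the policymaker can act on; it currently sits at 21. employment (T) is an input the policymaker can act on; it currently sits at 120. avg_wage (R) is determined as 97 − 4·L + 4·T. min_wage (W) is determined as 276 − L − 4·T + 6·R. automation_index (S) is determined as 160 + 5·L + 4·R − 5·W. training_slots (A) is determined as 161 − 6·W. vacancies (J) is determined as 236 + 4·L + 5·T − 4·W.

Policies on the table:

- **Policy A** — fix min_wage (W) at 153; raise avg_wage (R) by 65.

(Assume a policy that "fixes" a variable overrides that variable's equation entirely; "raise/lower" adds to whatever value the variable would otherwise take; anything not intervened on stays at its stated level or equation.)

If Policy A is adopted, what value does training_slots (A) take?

Policy A (W := 153, R + 65):
  L = 21
  T = 120
  R = 97 − 4·21 + 4·120 (+65 from intervention) = 558
  W = 153
  A = 161 − 6·153 = -757

-757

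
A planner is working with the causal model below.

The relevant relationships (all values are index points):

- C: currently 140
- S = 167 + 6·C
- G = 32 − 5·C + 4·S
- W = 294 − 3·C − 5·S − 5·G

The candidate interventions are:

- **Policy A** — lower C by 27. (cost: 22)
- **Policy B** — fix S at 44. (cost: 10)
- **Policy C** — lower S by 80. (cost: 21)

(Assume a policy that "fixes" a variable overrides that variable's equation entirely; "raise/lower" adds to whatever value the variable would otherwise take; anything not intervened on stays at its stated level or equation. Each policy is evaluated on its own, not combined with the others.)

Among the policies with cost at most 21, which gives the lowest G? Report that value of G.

-492

Policy B (S := 44):
  C = 140
  S = 44
  G = 32 − 5·140 + 4·44 = -492
Policy C (S − 80):
  C = 140
  S = 167 + 6·140 (−80 from intervention) = 927
  G = 32 − 5·140 + 4·927 = 3040
Comparing — Policy B: G=-492, Policy C: G=3040. Lowest is -492 (Policy B).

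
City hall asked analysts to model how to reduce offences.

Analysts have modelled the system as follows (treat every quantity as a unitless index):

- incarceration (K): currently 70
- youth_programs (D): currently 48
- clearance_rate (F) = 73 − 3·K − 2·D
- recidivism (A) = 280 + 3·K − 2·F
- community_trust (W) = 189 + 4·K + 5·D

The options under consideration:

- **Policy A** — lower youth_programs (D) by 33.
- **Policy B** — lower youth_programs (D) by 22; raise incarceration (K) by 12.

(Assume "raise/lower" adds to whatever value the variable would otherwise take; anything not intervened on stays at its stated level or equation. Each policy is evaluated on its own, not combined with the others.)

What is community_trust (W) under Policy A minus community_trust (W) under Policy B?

Policy A (D − 33):
  K = 70
  D = 48 − 33 = 15
  W = 189 + 4·70 + 5·15 = 544
Policy B (D − 22, K + 12):
  K = 70 + 12 = 82
  D = 48 − 22 = 26
  W = 189 + 4·82 + 5·26 = 647
W: 544 − 647 = -103

-103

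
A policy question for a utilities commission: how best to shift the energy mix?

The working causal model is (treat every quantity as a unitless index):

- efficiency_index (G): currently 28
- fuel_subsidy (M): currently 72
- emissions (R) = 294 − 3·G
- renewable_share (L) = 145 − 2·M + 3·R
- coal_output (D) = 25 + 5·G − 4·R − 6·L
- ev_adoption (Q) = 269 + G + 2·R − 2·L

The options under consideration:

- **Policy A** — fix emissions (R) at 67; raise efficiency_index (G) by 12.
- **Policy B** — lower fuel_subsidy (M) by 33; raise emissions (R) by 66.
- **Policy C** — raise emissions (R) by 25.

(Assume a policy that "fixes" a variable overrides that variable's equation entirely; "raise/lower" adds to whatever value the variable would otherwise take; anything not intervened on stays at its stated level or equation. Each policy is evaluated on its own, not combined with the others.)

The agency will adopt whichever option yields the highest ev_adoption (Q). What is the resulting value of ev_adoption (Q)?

39

Policy A (R := 67, G + 12):
  G = 28 + 12 = 40
  M = 72
  R = 67
  L = 145 − 2·72 + 3·67 = 202
  Q = 269 + 40 + 2·67 − 2·202 = 39
Policy B (M − 33, R + 66):
  G = 28
  M = 72 − 33 = 39
  R = 294 − 3·28 (+66 from intervention) = 276
  L = 145 − 2·39 + 3·276 = 895
  Q = 269 + 28 + 2·276 − 2·895 = -941
Policy C (R + 25):
  G = 28
  M = 72
  R = 294 − 3·28 (+25 from intervention) = 235
  L = 145 − 2·72 + 3·235 = 706
  Q = 269 + 28 + 2·235 − 2·706 = -645
Comparing — Policy A: Q=39, Policy B: Q=-941, Policy C: Q=-645. Highest is 39 (Policy A).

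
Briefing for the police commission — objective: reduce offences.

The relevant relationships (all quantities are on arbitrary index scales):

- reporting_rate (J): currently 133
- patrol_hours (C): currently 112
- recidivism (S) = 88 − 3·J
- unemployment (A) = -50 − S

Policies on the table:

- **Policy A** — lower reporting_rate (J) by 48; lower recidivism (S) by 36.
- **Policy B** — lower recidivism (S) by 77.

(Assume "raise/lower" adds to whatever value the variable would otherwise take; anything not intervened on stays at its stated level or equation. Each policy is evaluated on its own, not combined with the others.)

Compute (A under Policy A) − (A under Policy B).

-185

Policy A (J − 48, S − 36):
  J = 133 − 48 = 85
  S = 88 − 3·85 (−36 from intervention) = -203
  A = -50 − (-203) = 153
Policy B (S − 77):
  J = 133
  S = 88 − 3·133 (−77 from intervention) = -388
  A = -50 − (-388) = 338
A: 153 − 338 = -185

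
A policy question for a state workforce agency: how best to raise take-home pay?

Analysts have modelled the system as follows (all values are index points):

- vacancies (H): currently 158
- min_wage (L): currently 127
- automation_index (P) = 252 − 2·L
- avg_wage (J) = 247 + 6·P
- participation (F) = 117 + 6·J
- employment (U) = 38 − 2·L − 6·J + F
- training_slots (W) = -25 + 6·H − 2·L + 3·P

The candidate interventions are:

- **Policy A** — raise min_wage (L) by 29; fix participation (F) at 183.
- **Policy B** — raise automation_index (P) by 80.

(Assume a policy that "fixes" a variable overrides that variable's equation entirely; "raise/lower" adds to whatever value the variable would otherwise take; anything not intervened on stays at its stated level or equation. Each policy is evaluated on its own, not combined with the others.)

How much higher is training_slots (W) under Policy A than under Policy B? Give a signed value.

-472

Policy A (L + 29, F := 183):
  H = 158
  L = 127 + 29 = 156
  P = 252 − 2·156 = -60
  W = -25 + 6·158 − 2·156 + 3·(-60) = 431
Policy B (P + 80):
  H = 158
  L = 127
  P = 252 − 2·127 (+80 from intervention) = 78
  W = -25 + 6·158 − 2·127 + 3·78 = 903
W: 431 − 903 = -472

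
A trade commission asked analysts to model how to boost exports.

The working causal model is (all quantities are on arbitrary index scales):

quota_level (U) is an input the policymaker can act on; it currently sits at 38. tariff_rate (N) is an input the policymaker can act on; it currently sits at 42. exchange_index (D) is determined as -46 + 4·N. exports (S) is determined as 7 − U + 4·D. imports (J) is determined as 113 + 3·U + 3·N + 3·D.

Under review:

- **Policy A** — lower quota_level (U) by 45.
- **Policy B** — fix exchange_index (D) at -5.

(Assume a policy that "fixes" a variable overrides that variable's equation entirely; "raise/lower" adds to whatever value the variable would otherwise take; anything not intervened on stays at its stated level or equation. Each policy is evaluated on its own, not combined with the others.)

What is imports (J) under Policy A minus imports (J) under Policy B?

Policy A (U − 45):
  U = 38 − 45 = -7
  N = 42
  D = -46 + 4·42 = 122
  J = 113 + 3·(-7) + 3·42 + 3·122 = 584
Policy B (D := -5):
  U = 38
  N = 42
  D = -5
  J = 113 + 3·38 + 3·42 + 3·(-5) = 338
J: 584 − 338 = 246

246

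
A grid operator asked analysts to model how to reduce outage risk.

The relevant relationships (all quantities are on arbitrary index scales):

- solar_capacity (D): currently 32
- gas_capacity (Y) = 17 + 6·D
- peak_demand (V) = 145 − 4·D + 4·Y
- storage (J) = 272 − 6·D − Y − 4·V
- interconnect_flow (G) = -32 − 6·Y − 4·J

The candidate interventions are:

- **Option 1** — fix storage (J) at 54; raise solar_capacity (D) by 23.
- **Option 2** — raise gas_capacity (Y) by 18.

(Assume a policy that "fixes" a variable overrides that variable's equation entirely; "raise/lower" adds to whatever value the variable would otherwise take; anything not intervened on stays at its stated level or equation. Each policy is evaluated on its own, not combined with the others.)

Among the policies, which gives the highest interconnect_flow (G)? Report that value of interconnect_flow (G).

13994

Option 1 (J := 54, D + 23):
  D = 32 + 23 = 55
  Y = 17 + 6·55 = 347
  V = 145 − 4·55 + 4·347 = 1313
  J = 54
  G = -32 − 6·347 − 4·54 = -2330
Option 2 (Y + 18):
  D = 32
  Y = 17 + 6·32 (+18 from intervention) = 227
  V = 145 − 4·32 + 4·227 = 925
  J = 272 − 6·32 − 227 − 4·925 = -3847
  G = -32 − 6·227 − 4·(-3847) = 13994
Comparing — Option 1: G=-2330, Option 2: G=13994. Highest is 13994 (Option 2).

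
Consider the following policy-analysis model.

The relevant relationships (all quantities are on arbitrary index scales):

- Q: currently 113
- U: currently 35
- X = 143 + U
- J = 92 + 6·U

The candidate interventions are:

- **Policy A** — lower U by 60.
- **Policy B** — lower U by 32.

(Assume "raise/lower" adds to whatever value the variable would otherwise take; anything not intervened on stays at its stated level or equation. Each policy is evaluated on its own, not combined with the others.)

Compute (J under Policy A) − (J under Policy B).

-168

Policy A (U − 60):
  U = 35 − 60 = -25
  J = 92 + 6·(-25) = -58
Policy B (U − 32):
  U = 35 − 32 = 3
  J = 92 + 6·3 = 110
J: -58 − 110 = -168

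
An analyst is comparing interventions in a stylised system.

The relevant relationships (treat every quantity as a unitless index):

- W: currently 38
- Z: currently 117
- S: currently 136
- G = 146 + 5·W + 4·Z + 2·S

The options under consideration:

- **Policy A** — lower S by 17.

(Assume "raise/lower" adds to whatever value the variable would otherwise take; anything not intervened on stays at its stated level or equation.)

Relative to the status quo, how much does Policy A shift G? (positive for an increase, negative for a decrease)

-34

Baseline:
  W = 38
  Z = 117
  S = 136
  G = 146 + 5·38 + 4·117 + 2·136 = 1076
Policy A (S − 17):
  W = 38
  Z = 117
  S = 136 − 17 = 119
  G = 146 + 5·38 + 4·117 + 2·119 = 1042
Change in G: 1042 − 1076 = -34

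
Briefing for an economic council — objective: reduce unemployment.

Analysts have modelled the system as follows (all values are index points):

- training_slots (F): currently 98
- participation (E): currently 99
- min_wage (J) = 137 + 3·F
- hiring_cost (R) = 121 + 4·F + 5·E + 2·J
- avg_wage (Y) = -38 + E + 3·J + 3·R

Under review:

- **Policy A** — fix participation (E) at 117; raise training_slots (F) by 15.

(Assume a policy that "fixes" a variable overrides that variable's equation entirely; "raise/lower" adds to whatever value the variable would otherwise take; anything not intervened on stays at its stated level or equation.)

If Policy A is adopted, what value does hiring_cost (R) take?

2110

Policy A (E := 117, F + 15):
  F = 98 + 15 = 113
  E = 117
  J = 137 + 3·113 = 476
  R = 121 + 4·113 + 5·117 + 2·476 = 2110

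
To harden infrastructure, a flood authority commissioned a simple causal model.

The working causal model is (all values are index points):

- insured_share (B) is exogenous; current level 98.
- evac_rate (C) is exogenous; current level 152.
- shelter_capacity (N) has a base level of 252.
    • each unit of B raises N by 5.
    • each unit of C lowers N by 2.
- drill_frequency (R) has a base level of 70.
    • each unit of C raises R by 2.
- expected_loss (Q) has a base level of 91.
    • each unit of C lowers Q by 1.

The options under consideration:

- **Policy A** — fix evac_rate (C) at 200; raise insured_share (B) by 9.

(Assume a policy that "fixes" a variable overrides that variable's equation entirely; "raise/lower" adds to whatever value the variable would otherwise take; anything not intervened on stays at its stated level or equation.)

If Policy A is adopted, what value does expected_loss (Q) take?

-109

Policy A (C := 200, B + 9):
  C = 200
  Q = 91 − 200 = -109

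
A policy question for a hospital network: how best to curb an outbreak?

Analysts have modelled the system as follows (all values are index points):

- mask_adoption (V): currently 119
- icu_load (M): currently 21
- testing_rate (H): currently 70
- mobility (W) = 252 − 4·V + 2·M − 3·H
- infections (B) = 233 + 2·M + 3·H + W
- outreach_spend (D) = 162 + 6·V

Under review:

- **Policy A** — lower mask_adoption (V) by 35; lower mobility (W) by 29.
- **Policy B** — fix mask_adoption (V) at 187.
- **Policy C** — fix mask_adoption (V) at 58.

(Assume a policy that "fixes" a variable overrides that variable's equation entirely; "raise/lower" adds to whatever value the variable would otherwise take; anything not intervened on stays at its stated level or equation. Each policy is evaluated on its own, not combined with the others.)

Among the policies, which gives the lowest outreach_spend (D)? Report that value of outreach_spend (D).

Policy A (V − 35, W − 29):
  V = 119 − 35 = 84
  D = 162 + 6·84 = 666
Policy B (V := 187):
  V = 187
  D = 162 + 6·187 = 1284
Policy C (V := 58):
  V = 58
  D = 162 + 6·58 = 510
Comparing — Policy A: D=666, Policy B: D=1284, Policy C: D=510. Lowest is 510 (Policy C).

510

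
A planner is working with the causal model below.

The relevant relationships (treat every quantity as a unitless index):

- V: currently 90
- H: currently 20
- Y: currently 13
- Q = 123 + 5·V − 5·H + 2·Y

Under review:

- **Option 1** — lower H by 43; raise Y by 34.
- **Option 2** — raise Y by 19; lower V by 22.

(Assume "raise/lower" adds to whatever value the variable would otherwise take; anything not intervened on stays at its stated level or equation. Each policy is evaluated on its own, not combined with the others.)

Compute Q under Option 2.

Option 2 (Y + 19, V − 22):
  V = 90 − 22 = 68
  H = 20
  Y = 13 + 19 = 32
  Q = 123 + 5·68 − 5·20 + 2·32 = 427

427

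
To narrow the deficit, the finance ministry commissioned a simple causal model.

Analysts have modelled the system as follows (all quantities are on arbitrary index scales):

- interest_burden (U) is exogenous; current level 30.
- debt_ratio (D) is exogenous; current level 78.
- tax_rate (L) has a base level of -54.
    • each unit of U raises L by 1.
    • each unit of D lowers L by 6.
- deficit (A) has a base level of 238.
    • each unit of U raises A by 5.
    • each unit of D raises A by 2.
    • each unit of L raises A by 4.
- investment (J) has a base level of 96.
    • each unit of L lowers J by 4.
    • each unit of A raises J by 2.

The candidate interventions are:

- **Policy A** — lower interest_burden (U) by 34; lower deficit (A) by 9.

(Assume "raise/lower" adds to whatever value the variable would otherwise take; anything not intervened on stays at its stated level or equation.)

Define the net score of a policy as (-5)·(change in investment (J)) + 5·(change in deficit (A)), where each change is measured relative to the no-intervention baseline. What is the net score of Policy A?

Baseline:
  U = 30
  D = 78
  L = -54 + 30 − 6·78 = -492
  A = 238 + 5·30 + 2·78 + 4·(-492) = -1424
  J = 96 − 4·(-492) + 2·(-1424) = -784
Policy A (U − 34, A − 9):
  U = 30 − 34 = -4
  D = 78
  L = -54 + (-4) − 6·78 = -526
  A = 238 + 5·(-4) + 2·78 + 4·(-526) (−9 from intervention) = -1739
  J = 96 − 4·(-526) + 2·(-1739) = -1278
ΔJ = -1278 − (-784) = -494; ΔA = -1739 − (-1424) = -315
Score = (-5)·(-494) + 5·(-315) = 895

895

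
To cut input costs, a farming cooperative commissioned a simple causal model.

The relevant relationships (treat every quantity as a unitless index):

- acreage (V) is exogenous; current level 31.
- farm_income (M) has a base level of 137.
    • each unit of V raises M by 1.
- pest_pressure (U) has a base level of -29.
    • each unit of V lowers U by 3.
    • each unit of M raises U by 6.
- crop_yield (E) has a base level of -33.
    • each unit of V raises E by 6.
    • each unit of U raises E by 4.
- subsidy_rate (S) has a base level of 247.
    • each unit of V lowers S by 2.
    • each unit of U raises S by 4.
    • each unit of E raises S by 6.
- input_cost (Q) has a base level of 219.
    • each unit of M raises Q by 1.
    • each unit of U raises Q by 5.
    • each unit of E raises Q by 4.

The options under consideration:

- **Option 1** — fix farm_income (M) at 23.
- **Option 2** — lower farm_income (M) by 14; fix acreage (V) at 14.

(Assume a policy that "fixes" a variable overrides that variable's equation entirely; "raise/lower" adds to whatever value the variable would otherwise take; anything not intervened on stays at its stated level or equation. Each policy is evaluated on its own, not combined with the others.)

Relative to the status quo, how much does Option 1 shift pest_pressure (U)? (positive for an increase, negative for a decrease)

Baseline:
  V = 31
  M = 137 + 31 = 168
  U = -29 − 3·31 + 6·168 = 886
Option 1 (M := 23):
  V = 31
  M = 23
  U = -29 − 3·31 + 6·23 = 16
Change in U: 16 − 886 = -870

-870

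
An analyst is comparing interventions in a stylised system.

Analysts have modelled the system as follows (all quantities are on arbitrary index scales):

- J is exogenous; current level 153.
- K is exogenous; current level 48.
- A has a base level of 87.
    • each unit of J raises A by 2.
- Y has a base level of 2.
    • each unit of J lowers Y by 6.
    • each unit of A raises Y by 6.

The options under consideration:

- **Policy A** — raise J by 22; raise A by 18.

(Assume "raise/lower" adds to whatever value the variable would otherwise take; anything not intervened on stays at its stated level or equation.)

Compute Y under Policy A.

Policy A (J + 22, A + 18):
  J = 153 + 22 = 175
  A = 87 + 2·175 (+18 from intervention) = 455
  Y = 2 − 6·175 + 6·455 = 1682

1682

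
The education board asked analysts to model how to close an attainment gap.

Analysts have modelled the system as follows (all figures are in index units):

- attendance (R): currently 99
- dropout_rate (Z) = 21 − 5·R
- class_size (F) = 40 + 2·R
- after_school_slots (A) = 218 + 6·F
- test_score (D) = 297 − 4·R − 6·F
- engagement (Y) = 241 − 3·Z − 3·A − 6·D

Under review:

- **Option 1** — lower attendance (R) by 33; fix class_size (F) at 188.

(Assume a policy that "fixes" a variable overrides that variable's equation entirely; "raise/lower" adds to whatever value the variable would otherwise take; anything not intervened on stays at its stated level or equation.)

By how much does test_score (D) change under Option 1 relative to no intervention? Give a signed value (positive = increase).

Baseline:
  R = 99
  F = 40 + 2·99 = 238
  D = 297 − 4·99 − 6·238 = -1527
Option 1 (R − 33, F := 188):
  R = 99 − 33 = 66
  F = 188
  D = 297 − 4·66 − 6·188 = -1095
Change in D: -1095 − (-1527) = 432

432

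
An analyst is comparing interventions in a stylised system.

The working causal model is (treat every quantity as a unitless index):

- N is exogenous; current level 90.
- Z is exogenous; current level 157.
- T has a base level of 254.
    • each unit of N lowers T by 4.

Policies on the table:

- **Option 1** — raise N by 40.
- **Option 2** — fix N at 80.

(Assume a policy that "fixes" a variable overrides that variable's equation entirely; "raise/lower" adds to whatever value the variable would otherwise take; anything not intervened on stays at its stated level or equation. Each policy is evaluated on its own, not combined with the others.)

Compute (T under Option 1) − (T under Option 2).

Option 1 (N + 40):
  N = 90 + 40 = 130
  T = 254 − 4·130 = -266
Option 2 (N := 80):
  N = 80
  T = 254 − 4·80 = -66
T: -266 − (-66) = -200

-200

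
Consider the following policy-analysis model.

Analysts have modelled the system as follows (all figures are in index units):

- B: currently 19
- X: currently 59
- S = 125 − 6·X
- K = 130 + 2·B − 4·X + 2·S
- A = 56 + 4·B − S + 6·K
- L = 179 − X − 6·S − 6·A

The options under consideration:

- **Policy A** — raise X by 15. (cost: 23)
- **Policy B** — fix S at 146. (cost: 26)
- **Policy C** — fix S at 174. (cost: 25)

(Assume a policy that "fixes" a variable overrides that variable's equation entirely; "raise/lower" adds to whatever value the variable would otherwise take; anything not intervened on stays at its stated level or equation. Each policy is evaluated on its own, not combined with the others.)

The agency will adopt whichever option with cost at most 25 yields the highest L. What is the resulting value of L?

Policy A (X + 15):
  B = 19
  X = 59 + 15 = 74
  S = 125 − 6·74 = -319
  K = 130 + 2·19 − 4·74 + 2·(-319) = -766
  A = 56 + 4·19 − (-319) + 6·(-766) = -4145
  L = 179 − 74 − 6·(-319) − 6·(-4145) = 26889
Policy C (S := 174):
  B = 19
  X = 59
  S = 174
  K = 130 + 2·19 − 4·59 + 2·174 = 280
  A = 56 + 4·19 − 174 + 6·280 = 1638
  L = 179 − 59 − 6·174 − 6·1638 = -10752
Comparing — Policy A: L=26889, Policy C: L=-10752. Highest is 26889 (Policy A).

26889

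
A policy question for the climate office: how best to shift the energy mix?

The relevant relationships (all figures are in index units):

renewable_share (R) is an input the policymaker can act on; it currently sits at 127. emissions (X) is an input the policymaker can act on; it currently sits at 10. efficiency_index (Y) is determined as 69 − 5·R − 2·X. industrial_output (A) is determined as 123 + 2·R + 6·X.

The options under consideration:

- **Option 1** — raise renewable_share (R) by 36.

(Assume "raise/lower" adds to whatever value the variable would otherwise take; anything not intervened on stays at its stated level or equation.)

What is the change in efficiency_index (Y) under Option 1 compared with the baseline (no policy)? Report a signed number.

Baseline:
  R = 127
  X = 10
  Y = 69 − 5·127 − 2·10 = -586
Option 1 (R + 36):
  R = 127 + 36 = 163
  X = 10
  Y = 69 − 5·163 − 2·10 = -766
Change in Y: -766 − (-586) = -180

-180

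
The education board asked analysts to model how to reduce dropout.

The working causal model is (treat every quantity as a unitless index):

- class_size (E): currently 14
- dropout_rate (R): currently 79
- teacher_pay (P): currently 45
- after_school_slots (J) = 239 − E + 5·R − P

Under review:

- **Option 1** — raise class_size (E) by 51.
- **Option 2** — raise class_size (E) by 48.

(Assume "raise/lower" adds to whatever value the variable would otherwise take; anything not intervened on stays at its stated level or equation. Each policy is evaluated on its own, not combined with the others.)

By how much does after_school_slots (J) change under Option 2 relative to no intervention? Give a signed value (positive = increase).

Baseline:
  E = 14
  R = 79
  P = 45
  J = 239 − 14 + 5·79 − 45 = 575
Option 2 (E + 48):
  E = 14 + 48 = 62
  R = 79
  P = 45
  J = 239 − 62 + 5·79 − 45 = 527
Change in J: 527 − 575 = -48

-48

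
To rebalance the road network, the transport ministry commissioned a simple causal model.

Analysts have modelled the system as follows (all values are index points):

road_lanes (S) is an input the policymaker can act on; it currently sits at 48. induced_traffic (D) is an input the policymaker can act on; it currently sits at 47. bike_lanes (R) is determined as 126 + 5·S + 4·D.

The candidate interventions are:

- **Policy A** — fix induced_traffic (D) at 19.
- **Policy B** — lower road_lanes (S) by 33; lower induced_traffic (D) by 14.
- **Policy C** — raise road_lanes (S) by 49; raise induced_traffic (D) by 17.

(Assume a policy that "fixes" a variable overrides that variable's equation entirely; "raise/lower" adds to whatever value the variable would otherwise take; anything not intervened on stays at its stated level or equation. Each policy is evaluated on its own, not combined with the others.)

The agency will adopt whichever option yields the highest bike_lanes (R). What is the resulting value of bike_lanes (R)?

Policy A (D := 19):
  S = 48
  D = 19
  R = 126 + 5·48 + 4·19 = 442
Policy B (S − 33, D − 14):
  S = 48 − 33 = 15
  D = 47 − 14 = 33
  R = 126 + 5·15 + 4·33 = 333
Policy C (S + 49, D + 17):
  S = 48 + 49 = 97
  D = 47 + 17 = 64
  R = 126 + 5·97 + 4·64 = 867
Comparing — Policy A: R=442, Policy B: R=333, Policy C: R=867. Highest is 867 (Policy C).

867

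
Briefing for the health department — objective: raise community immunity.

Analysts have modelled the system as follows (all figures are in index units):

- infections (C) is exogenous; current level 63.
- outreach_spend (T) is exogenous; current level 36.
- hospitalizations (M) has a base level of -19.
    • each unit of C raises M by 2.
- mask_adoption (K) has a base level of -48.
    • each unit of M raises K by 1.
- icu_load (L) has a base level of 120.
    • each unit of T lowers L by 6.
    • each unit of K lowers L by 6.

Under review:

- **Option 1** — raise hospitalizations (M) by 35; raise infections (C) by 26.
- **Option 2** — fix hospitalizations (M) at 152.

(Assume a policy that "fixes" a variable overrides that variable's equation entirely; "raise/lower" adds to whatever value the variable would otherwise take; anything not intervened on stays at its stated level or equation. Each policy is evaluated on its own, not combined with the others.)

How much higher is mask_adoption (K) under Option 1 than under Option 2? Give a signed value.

42

Option 1 (M + 35, C + 26):
  C = 63 + 26 = 89
  M = -19 + 2·89 (+35 from intervention) = 194
  K = -48 + 194 = 146
Option 2 (M := 152):
  C = 63
  M = 152
  K = -48 + 152 = 104
K: 146 − 104 = 42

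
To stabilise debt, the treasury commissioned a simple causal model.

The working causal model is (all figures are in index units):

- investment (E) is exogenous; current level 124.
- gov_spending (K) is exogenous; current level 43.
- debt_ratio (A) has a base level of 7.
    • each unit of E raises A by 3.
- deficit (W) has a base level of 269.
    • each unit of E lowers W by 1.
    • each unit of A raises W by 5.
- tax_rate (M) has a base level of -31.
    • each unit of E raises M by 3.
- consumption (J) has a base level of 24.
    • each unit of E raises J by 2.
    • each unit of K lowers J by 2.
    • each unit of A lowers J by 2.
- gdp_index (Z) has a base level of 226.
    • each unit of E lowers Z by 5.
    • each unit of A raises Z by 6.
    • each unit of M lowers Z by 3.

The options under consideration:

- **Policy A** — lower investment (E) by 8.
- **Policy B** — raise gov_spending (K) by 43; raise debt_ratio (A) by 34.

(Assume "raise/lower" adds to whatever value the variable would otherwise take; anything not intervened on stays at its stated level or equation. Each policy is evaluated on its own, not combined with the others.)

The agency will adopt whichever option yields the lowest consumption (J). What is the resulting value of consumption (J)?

-726

Policy A (E − 8):
  E = 124 − 8 = 116
  K = 43
  A = 7 + 3·116 = 355
  J = 24 + 2·116 − 2·43 − 2·355 = -540
Policy B (K + 43, A + 34):
  E = 124
  K = 43 + 43 = 86
  A = 7 + 3·124 (+34 from intervention) = 413
  J = 24 + 2·124 − 2·86 − 2·413 = -726
Comparing — Policy A: J=-540, Policy B: J=-726. Lowest is -726 (Policy B).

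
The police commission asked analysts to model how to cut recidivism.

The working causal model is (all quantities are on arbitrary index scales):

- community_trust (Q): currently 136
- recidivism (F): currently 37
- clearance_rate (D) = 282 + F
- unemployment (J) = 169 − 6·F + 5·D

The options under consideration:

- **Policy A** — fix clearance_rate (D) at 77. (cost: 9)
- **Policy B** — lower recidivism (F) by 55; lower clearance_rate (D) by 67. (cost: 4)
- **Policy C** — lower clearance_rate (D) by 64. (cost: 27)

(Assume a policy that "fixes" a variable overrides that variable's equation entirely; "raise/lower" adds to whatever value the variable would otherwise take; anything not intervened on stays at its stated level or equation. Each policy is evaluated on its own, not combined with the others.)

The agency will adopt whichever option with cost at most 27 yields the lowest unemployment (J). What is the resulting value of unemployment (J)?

Policy A (D := 77):
  F = 37
  D = 77
  J = 169 − 6·37 + 5·77 = 332
Policy B (F − 55, D − 67):
  F = 37 − 55 = -18
  D = 282 + (-18) (−67 from intervention) = 197
  J = 169 − 6·(-18) + 5·197 = 1262
Policy C (D − 64):
  F = 37
  D = 282 + 37 (−64 from intervention) = 255
  J = 169 − 6·37 + 5·255 = 1222
Comparing — Policy A: J=332, Policy B: J=1262, Policy C: J=1222. Lowest is 332 (Policy A).

332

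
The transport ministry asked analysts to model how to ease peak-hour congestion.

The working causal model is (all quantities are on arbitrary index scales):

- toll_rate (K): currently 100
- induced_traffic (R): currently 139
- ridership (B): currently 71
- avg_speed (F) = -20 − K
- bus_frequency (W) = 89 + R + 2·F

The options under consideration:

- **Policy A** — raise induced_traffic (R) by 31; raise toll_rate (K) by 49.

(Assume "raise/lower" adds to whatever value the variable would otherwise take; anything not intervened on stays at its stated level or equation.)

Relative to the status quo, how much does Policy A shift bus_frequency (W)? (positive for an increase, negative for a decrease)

-67

Baseline:
  K = 100
  R = 139
  F = -20 − 100 = -120
  W = 89 + 139 + 2·(-120) = -12
Policy A (R + 31, K + 49):
  K = 100 + 49 = 149
  R = 139 + 31 = 170
  F = -20 − 149 = -169
  W = 89 + 170 + 2·(-169) = -79
Change in W: -79 − (-12) = -67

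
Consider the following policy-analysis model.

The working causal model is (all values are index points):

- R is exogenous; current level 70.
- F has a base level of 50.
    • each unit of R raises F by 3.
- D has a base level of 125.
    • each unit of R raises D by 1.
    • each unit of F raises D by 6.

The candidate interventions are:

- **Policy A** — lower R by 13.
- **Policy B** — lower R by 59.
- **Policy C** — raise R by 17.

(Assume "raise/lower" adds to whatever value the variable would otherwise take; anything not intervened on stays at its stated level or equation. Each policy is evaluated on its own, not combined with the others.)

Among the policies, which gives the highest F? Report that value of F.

311

Policy A (R − 13):
  R = 70 − 13 = 57
  F = 50 + 3·57 = 221
Policy B (R − 59):
  R = 70 − 59 = 11
  F = 50 + 3·11 = 83
Policy C (R + 17):
  R = 70 + 17 = 87
  F = 50 + 3·87 = 311
Comparing — Policy A: F=221, Policy B: F=83, Policy C: F=311. Highest is 311 (Policy C).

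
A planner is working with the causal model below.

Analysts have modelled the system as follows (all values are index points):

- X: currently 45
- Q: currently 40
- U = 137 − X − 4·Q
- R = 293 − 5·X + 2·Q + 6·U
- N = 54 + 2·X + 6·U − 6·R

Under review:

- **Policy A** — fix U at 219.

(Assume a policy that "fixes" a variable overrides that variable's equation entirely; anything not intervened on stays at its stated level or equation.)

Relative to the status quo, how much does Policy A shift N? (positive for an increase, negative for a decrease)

Baseline:
  X = 45
  Q = 40
  U = 137 − 45 − 4·40 = -68
  R = 293 − 5·45 + 2·40 + 6·(-68) = -260
  N = 54 + 2·45 + 6·(-68) − 6·(-260) = 1296
Policy A (U := 219):
  X = 45
  Q = 40
  U = 219
  R = 293 − 5·45 + 2·40 + 6·219 = 1462
  N = 54 + 2·45 + 6·219 − 6·1462 = -7314
Change in N: -7314 − 1296 = -8610

-8610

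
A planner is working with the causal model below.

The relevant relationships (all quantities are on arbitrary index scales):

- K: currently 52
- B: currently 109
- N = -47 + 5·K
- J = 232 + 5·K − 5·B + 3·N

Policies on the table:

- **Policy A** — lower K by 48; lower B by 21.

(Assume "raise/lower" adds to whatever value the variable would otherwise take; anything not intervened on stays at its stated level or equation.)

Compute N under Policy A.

-27

Policy A (K − 48, B − 21):
  K = 52 − 48 = 4
  N = -47 + 5·4 = -27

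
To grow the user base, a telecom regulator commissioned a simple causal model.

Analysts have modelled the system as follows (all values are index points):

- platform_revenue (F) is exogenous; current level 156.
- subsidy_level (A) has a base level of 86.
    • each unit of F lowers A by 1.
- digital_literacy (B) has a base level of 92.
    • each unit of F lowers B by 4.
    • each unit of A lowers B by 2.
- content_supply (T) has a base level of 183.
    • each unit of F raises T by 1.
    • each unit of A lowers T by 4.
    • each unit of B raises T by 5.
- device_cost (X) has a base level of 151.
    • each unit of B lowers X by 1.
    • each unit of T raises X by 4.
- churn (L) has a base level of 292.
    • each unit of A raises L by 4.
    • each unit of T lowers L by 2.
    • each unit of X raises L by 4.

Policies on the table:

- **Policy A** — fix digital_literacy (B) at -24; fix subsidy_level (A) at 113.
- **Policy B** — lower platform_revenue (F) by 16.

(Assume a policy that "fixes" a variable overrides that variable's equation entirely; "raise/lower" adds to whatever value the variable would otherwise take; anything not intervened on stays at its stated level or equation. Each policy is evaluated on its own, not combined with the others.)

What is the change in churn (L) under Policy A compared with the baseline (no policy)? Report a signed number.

14772

Baseline:
  F = 156
  A = 86 − 156 = -70
  B = 92 − 4·156 − 2·(-70) = -392
  T = 183 + 156 − 4·(-70) + 5·(-392) = -1341
  X = 151 − (-392) + 4·(-1341) = -4821
  L = 292 + 4·(-70) − 2·(-1341) + 4·(-4821) = -16590
Policy A (B := -24, A := 113):
  F = 156
  A = 113
  B = -24
  T = 183 + 156 − 4·113 + 5·(-24) = -233
  X = 151 − (-24) + 4·(-233) = -757
  L = 292 + 4·113 − 2·(-233) + 4·(-757) = -1818
Change in L: -1818 − (-16590) = 14772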